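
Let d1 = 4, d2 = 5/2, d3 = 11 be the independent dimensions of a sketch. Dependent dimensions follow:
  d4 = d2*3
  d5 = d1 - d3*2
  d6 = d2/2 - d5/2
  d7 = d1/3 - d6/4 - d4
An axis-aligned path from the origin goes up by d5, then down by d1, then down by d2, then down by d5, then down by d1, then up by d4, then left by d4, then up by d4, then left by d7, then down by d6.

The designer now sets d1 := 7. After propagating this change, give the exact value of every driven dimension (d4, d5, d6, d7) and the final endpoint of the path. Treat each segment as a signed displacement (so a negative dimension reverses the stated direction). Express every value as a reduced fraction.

Apply edit: d1 := 7
  d4 = d2*3 = 15/2
  d5 = d1 - d3*2 = -15
  d6 = d2/2 - d5/2 = 35/4
  d7 = d1/3 - d6/4 - d4 = -353/48
Walk from origin (0, 0):
  seg 1: up by d5 = -15 → (0, -15)
  seg 2: down by d1 = 7 → (0, -22)
  seg 3: down by d2 = 5/2 → (0, -49/2)
  seg 4: down by d5 = -15 → (0, -19/2)
  seg 5: down by d1 = 7 → (0, -33/2)
  seg 6: up by d4 = 15/2 → (0, -9)
  seg 7: left by d4 = 15/2 → (-15/2, -9)
  seg 8: up by d4 = 15/2 → (-15/2, -3/2)
  seg 9: left by d7 = -353/48 → (-7/48, -3/2)
  seg 10: down by d6 = 35/4 → (-7/48, -41/4)

d4 = 15/2
d5 = -15
d6 = 35/4
d7 = -353/48
endpoint = (-7/48, -41/4)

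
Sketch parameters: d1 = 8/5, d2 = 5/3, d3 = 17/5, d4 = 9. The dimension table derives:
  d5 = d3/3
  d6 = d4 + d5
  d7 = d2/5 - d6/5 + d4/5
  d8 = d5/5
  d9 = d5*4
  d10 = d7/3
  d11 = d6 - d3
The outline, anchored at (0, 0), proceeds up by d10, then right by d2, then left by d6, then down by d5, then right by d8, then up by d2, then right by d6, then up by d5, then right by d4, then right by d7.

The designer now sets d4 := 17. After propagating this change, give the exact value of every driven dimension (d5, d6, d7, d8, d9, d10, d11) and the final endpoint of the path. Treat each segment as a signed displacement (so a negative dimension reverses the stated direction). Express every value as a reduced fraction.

Apply edit: d4 := 17
  d5 = d3/3 = 17/15
  d6 = d4 + d5 = 272/15
  d7 = d2/5 - d6/5 + d4/5 = 8/75
  d8 = d5/5 = 17/75
  d9 = d5*4 = 68/15
  d10 = d7/3 = 8/225
  d11 = d6 - d3 = 221/15
Walk from origin (0, 0):
  seg 1: up by d10 = 8/225 → (0, 8/225)
  seg 2: right by d2 = 5/3 → (5/3, 8/225)
  seg 3: left by d6 = 272/15 → (-247/15, 8/225)
  seg 4: down by d5 = 17/15 → (-247/15, -247/225)
  seg 5: right by d8 = 17/75 → (-406/25, -247/225)
  seg 6: up by d2 = 5/3 → (-406/25, 128/225)
  seg 7: right by d6 = 272/15 → (142/75, 128/225)
  seg 8: up by d5 = 17/15 → (142/75, 383/225)
  seg 9: right by d4 = 17 → (1417/75, 383/225)
  seg 10: right by d7 = 8/75 → (19, 383/225)

d5 = 17/15
d6 = 272/15
d7 = 8/75
d8 = 17/75
d9 = 68/15
d10 = 8/225
d11 = 221/15
endpoint = (19, 383/225)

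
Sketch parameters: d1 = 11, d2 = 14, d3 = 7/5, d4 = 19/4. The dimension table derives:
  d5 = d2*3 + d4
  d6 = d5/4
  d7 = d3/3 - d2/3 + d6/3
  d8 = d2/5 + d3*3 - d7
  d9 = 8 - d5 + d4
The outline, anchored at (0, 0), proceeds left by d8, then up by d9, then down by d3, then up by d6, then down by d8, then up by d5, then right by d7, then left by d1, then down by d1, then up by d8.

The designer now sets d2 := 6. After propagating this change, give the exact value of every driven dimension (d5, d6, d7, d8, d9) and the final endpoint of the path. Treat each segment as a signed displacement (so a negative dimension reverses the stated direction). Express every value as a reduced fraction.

Apply edit: d2 := 6
  d5 = d2*3 + d4 = 91/4
  d6 = d5/4 = 91/16
  d7 = d3/3 - d2/3 + d6/3 = 29/80
  d8 = d2/5 + d3*3 - d7 = 403/80
  d9 = 8 - d5 + d4 = -10
Walk from origin (0, 0):
  seg 1: left by d8 = 403/80 → (-403/80, 0)
  seg 2: up by d9 = -10 → (-403/80, -10)
  seg 3: down by d3 = 7/5 → (-403/80, -57/5)
  seg 4: up by d6 = 91/16 → (-403/80, -457/80)
  seg 5: down by d8 = 403/80 → (-403/80, -43/4)
  seg 6: up by d5 = 91/4 → (-403/80, 12)
  seg 7: right by d7 = 29/80 → (-187/40, 12)
  seg 8: left by d1 = 11 → (-627/40, 12)
  seg 9: down by d1 = 11 → (-627/40, 1)
  seg 10: up by d8 = 403/80 → (-627/40, 483/80)

d5 = 91/4
d6 = 91/16
d7 = 29/80
d8 = 403/80
d9 = -10
endpoint = (-627/40, 483/80)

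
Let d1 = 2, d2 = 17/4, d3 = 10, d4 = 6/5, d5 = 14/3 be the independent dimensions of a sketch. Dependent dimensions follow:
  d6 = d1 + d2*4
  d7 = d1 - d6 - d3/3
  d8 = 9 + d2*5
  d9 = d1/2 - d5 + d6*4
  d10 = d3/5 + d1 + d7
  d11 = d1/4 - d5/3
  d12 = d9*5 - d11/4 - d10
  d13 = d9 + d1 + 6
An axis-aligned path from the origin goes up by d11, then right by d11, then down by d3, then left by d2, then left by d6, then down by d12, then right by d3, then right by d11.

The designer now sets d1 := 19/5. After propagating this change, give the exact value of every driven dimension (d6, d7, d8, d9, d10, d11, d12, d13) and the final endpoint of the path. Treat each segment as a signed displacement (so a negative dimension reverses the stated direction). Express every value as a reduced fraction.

d6 = 104/5
d7 = -61/3
d8 = 121/4
d9 = 2413/30
d10 = -218/15
d11 = -109/180
d12 = 300133/720
d13 = 2707/30
endpoint = (-2927/180, -307769/720)

Apply edit: d1 := 19/5
  d6 = d1 + d2*4 = 104/5
  d7 = d1 - d6 - d3/3 = -61/3
  d8 = 9 + d2*5 = 121/4
  d9 = d1/2 - d5 + d6*4 = 2413/30
  d10 = d3/5 + d1 + d7 = -218/15
  d11 = d1/4 - d5/3 = -109/180
  d12 = d9*5 - d11/4 - d10 = 300133/720
  d13 = d9 + d1 + 6 = 2707/30
Walk from origin (0, 0):
  seg 1: up by d11 = -109/180 → (0, -109/180)
  seg 2: right by d11 = -109/180 → (-109/180, -109/180)
  seg 3: down by d3 = 10 → (-109/180, -1909/180)
  seg 4: left by d2 = 17/4 → (-437/90, -1909/180)
  seg 5: left by d6 = 104/5 → (-2309/90, -1909/180)
  seg 6: down by d12 = 300133/720 → (-2309/90, -307769/720)
  seg 7: right by d3 = 10 → (-1409/90, -307769/720)
  seg 8: right by d11 = -109/180 → (-2927/180, -307769/720)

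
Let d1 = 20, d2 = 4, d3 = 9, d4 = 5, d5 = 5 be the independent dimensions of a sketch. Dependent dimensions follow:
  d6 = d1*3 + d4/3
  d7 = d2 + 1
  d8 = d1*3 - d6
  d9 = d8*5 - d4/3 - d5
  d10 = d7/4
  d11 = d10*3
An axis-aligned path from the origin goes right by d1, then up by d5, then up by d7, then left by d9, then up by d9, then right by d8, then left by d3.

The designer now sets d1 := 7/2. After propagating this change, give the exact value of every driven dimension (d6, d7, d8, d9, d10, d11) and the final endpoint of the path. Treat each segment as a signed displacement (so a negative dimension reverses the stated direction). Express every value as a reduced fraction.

Apply edit: d1 := 7/2
  d6 = d1*3 + d4/3 = 73/6
  d7 = d2 + 1 = 5
  d8 = d1*3 - d6 = -5/3
  d9 = d8*5 - d4/3 - d5 = -15
  d10 = d7/4 = 5/4
  d11 = d10*3 = 15/4
Walk from origin (0, 0):
  seg 1: right by d1 = 7/2 → (7/2, 0)
  seg 2: up by d5 = 5 → (7/2, 5)
  seg 3: up by d7 = 5 → (7/2, 10)
  seg 4: left by d9 = -15 → (37/2, 10)
  seg 5: up by d9 = -15 → (37/2, -5)
  seg 6: right by d8 = -5/3 → (101/6, -5)
  seg 7: left by d3 = 9 → (47/6, -5)

d6 = 73/6
d7 = 5
d8 = -5/3
d9 = -15
d10 = 5/4
d11 = 15/4
endpoint = (47/6, -5)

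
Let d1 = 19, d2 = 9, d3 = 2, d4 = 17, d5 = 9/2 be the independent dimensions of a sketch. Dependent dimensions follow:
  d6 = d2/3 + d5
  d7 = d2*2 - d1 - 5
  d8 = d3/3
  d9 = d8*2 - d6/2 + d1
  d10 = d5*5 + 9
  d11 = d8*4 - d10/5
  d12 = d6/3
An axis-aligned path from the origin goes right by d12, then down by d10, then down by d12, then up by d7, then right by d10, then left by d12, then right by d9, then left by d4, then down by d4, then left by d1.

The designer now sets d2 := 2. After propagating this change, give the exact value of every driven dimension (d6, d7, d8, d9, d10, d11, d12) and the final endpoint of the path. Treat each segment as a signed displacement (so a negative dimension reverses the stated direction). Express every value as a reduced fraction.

Apply edit: d2 := 2
  d6 = d2/3 + d5 = 31/6
  d7 = d2*2 - d1 - 5 = -20
  d8 = d3/3 = 2/3
  d9 = d8*2 - d6/2 + d1 = 71/4
  d10 = d5*5 + 9 = 63/2
  d11 = d8*4 - d10/5 = -109/30
  d12 = d6/3 = 31/18
Walk from origin (0, 0):
  seg 1: right by d12 = 31/18 → (31/18, 0)
  seg 2: down by d10 = 63/2 → (31/18, -63/2)
  seg 3: down by d12 = 31/18 → (31/18, -299/9)
  seg 4: up by d7 = -20 → (31/18, -479/9)
  seg 5: right by d10 = 63/2 → (299/9, -479/9)
  seg 6: left by d12 = 31/18 → (63/2, -479/9)
  seg 7: right by d9 = 71/4 → (197/4, -479/9)
  seg 8: left by d4 = 17 → (129/4, -479/9)
  seg 9: down by d4 = 17 → (129/4, -632/9)
  seg 10: left by d1 = 19 → (53/4, -632/9)

d6 = 31/6
d7 = -20
d8 = 2/3
d9 = 71/4
d10 = 63/2
d11 = -109/30
d12 = 31/18
endpoint = (53/4, -632/9)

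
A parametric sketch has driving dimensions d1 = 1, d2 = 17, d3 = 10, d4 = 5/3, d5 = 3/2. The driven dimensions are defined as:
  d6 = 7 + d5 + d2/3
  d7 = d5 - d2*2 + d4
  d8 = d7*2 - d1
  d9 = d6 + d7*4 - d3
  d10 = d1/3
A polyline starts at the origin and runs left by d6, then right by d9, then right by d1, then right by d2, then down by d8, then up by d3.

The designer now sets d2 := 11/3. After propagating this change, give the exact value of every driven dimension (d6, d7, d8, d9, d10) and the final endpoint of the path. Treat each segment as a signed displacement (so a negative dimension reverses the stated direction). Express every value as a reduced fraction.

d6 = 175/18
d7 = -25/6
d8 = -28/3
d9 = -305/18
d10 = 1/3
endpoint = (-22, 58/3)

Apply edit: d2 := 11/3
  d6 = 7 + d5 + d2/3 = 175/18
  d7 = d5 - d2*2 + d4 = -25/6
  d8 = d7*2 - d1 = -28/3
  d9 = d6 + d7*4 - d3 = -305/18
  d10 = d1/3 = 1/3
Walk from origin (0, 0):
  seg 1: left by d6 = 175/18 → (-175/18, 0)
  seg 2: right by d9 = -305/18 → (-80/3, 0)
  seg 3: right by d1 = 1 → (-77/3, 0)
  seg 4: right by d2 = 11/3 → (-22, 0)
  seg 5: down by d8 = -28/3 → (-22, 28/3)
  seg 6: up by d3 = 10 → (-22, 58/3)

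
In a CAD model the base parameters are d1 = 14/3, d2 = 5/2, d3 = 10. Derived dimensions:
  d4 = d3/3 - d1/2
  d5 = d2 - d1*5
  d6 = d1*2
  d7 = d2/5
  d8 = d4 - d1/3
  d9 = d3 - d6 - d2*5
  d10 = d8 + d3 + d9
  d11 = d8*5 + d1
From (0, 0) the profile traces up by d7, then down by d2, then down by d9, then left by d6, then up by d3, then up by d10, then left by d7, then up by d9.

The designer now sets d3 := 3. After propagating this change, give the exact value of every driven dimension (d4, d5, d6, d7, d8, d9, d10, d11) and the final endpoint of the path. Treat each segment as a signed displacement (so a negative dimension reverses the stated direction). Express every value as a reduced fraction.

d4 = -4/3
d5 = -125/6
d6 = 28/3
d7 = 1/2
d8 = -26/9
d9 = -113/6
d10 = -337/18
d11 = -88/9
endpoint = (-59/6, -319/18)

Apply edit: d3 := 3
  d4 = d3/3 - d1/2 = -4/3
  d5 = d2 - d1*5 = -125/6
  d6 = d1*2 = 28/3
  d7 = d2/5 = 1/2
  d8 = d4 - d1/3 = -26/9
  d9 = d3 - d6 - d2*5 = -113/6
  d10 = d8 + d3 + d9 = -337/18
  d11 = d8*5 + d1 = -88/9
Walk from origin (0, 0):
  seg 1: up by d7 = 1/2 → (0, 1/2)
  seg 2: down by d2 = 5/2 → (0, -2)
  seg 3: down by d9 = -113/6 → (0, 101/6)
  seg 4: left by d6 = 28/3 → (-28/3, 101/6)
  seg 5: up by d3 = 3 → (-28/3, 119/6)
  seg 6: up by d10 = -337/18 → (-28/3, 10/9)
  seg 7: left by d7 = 1/2 → (-59/6, 10/9)
  seg 8: up by d9 = -113/6 → (-59/6, -319/18)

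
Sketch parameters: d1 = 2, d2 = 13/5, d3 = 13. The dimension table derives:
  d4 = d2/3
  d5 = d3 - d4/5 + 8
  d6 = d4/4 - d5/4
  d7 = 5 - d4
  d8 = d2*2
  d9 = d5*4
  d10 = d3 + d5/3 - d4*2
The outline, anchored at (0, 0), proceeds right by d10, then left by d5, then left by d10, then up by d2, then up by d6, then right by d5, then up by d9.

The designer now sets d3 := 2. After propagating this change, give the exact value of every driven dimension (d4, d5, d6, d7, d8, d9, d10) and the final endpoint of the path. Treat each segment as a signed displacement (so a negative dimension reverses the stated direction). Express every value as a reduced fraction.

Apply edit: d3 := 2
  d4 = d2/3 = 13/15
  d5 = d3 - d4/5 + 8 = 737/75
  d6 = d4/4 - d5/4 = -56/25
  d7 = 5 - d4 = 62/15
  d8 = d2*2 = 26/5
  d9 = d5*4 = 2948/75
  d10 = d3 + d5/3 - d4*2 = 797/225
Walk from origin (0, 0):
  seg 1: right by d10 = 797/225 → (797/225, 0)
  seg 2: left by d5 = 737/75 → (-1414/225, 0)
  seg 3: left by d10 = 797/225 → (-737/75, 0)
  seg 4: up by d2 = 13/5 → (-737/75, 13/5)
  seg 5: up by d6 = -56/25 → (-737/75, 9/25)
  seg 6: right by d5 = 737/75 → (0, 9/25)
  seg 7: up by d9 = 2948/75 → (0, 119/3)

d4 = 13/15
d5 = 737/75
d6 = -56/25
d7 = 62/15
d8 = 26/5
d9 = 2948/75
d10 = 797/225
endpoint = (0, 119/3)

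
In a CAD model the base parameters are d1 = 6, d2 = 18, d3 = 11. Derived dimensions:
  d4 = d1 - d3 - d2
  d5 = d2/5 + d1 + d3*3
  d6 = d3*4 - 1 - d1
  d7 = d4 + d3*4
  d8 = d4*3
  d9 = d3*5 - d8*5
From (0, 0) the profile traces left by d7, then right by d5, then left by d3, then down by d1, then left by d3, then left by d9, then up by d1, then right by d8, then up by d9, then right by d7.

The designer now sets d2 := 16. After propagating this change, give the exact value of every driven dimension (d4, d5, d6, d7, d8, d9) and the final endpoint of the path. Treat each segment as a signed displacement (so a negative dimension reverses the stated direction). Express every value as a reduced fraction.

d4 = -21
d5 = 211/5
d6 = 37
d7 = 23
d8 = -63
d9 = 370
endpoint = (-2064/5, 370)

Apply edit: d2 := 16
  d4 = d1 - d3 - d2 = -21
  d5 = d2/5 + d1 + d3*3 = 211/5
  d6 = d3*4 - 1 - d1 = 37
  d7 = d4 + d3*4 = 23
  d8 = d4*3 = -63
  d9 = d3*5 - d8*5 = 370
Walk from origin (0, 0):
  seg 1: left by d7 = 23 → (-23, 0)
  seg 2: right by d5 = 211/5 → (96/5, 0)
  seg 3: left by d3 = 11 → (41/5, 0)
  seg 4: down by d1 = 6 → (41/5, -6)
  seg 5: left by d3 = 11 → (-14/5, -6)
  seg 6: left by d9 = 370 → (-1864/5, -6)
  seg 7: up by d1 = 6 → (-1864/5, 0)
  seg 8: right by d8 = -63 → (-2179/5, 0)
  seg 9: up by d9 = 370 → (-2179/5, 370)
  seg 10: right by d7 = 23 → (-2064/5, 370)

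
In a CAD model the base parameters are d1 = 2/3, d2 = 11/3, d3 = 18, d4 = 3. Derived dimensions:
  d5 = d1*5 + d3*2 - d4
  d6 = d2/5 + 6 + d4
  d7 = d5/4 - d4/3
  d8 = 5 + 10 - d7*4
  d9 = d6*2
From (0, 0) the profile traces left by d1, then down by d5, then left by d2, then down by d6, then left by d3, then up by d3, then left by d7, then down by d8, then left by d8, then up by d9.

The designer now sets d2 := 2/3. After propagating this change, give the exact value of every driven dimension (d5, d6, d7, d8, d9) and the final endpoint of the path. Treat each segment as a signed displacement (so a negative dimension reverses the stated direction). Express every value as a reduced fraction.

Apply edit: d2 := 2/3
  d5 = d1*5 + d3*2 - d4 = 109/3
  d6 = d2/5 + 6 + d4 = 137/15
  d7 = d5/4 - d4/3 = 97/12
  d8 = 5 + 10 - d7*4 = -52/3
  d9 = d6*2 = 274/15
Walk from origin (0, 0):
  seg 1: left by d1 = 2/3 → (-2/3, 0)
  seg 2: down by d5 = 109/3 → (-2/3, -109/3)
  seg 3: left by d2 = 2/3 → (-4/3, -109/3)
  seg 4: down by d6 = 137/15 → (-4/3, -682/15)
  seg 5: left by d3 = 18 → (-58/3, -682/15)
  seg 6: up by d3 = 18 → (-58/3, -412/15)
  seg 7: left by d7 = 97/12 → (-329/12, -412/15)
  seg 8: down by d8 = -52/3 → (-329/12, -152/15)
  seg 9: left by d8 = -52/3 → (-121/12, -152/15)
  seg 10: up by d9 = 274/15 → (-121/12, 122/15)

d5 = 109/3
d6 = 137/15
d7 = 97/12
d8 = -52/3
d9 = 274/15
endpoint = (-121/12, 122/15)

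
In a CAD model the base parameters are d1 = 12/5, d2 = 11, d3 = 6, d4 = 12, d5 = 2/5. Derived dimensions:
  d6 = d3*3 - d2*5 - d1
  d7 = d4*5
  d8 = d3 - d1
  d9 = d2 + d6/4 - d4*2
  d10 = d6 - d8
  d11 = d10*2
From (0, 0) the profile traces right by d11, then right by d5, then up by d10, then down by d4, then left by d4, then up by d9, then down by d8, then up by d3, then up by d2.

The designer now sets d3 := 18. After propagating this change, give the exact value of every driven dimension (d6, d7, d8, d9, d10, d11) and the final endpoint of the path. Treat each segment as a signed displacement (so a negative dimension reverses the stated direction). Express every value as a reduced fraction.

d6 = -17/5
d7 = 60
d8 = 78/5
d9 = -277/20
d10 = -19
d11 = -38
endpoint = (-248/5, -629/20)

Apply edit: d3 := 18
  d6 = d3*3 - d2*5 - d1 = -17/5
  d7 = d4*5 = 60
  d8 = d3 - d1 = 78/5
  d9 = d2 + d6/4 - d4*2 = -277/20
  d10 = d6 - d8 = -19
  d11 = d10*2 = -38
Walk from origin (0, 0):
  seg 1: right by d11 = -38 → (-38, 0)
  seg 2: right by d5 = 2/5 → (-188/5, 0)
  seg 3: up by d10 = -19 → (-188/5, -19)
  seg 4: down by d4 = 12 → (-188/5, -31)
  seg 5: left by d4 = 12 → (-248/5, -31)
  seg 6: up by d9 = -277/20 → (-248/5, -897/20)
  seg 7: down by d8 = 78/5 → (-248/5, -1209/20)
  seg 8: up by d3 = 18 → (-248/5, -849/20)
  seg 9: up by d2 = 11 → (-248/5, -629/20)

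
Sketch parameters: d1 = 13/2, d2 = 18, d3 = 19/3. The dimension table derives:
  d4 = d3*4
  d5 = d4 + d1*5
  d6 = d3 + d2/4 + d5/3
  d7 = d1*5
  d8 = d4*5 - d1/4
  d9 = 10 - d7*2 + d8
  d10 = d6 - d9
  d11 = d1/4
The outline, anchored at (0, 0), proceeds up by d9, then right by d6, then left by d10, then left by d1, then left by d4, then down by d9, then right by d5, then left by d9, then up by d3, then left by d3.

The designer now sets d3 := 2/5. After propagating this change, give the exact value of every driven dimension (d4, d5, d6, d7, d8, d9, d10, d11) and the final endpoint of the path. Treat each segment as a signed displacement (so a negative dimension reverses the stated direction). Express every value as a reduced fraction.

Apply edit: d3 := 2/5
  d4 = d3*4 = 8/5
  d5 = d4 + d1*5 = 341/10
  d6 = d3 + d2/4 + d5/3 = 244/15
  d7 = d1*5 = 65/2
  d8 = d4*5 - d1/4 = 51/8
  d9 = 10 - d7*2 + d8 = -389/8
  d10 = d6 - d9 = 7787/120
  d11 = d1/4 = 13/8
Walk from origin (0, 0):
  seg 1: up by d9 = -389/8 → (0, -389/8)
  seg 2: right by d6 = 244/15 → (244/15, -389/8)
  seg 3: left by d10 = 7787/120 → (-389/8, -389/8)
  seg 4: left by d1 = 13/2 → (-441/8, -389/8)
  seg 5: left by d4 = 8/5 → (-2269/40, -389/8)
  seg 6: down by d9 = -389/8 → (-2269/40, 0)
  seg 7: right by d5 = 341/10 → (-181/8, 0)
  seg 8: left by d9 = -389/8 → (26, 0)
  seg 9: up by d3 = 2/5 → (26, 2/5)
  seg 10: left by d3 = 2/5 → (128/5, 2/5)

d4 = 8/5
d5 = 341/10
d6 = 244/15
d7 = 65/2
d8 = 51/8
d9 = -389/8
d10 = 7787/120
d11 = 13/8
endpoint = (128/5, 2/5)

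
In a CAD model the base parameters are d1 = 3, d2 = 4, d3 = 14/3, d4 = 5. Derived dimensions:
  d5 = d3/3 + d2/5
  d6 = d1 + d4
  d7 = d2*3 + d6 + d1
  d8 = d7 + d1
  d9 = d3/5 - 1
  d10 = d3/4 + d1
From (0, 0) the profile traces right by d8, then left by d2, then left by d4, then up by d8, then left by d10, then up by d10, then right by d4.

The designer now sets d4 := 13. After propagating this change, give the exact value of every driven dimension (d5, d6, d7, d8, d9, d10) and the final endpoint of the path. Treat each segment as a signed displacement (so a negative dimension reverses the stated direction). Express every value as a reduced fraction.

d5 = 106/45
d6 = 16
d7 = 31
d8 = 34
d9 = -1/15
d10 = 25/6
endpoint = (155/6, 229/6)

Apply edit: d4 := 13
  d5 = d3/3 + d2/5 = 106/45
  d6 = d1 + d4 = 16
  d7 = d2*3 + d6 + d1 = 31
  d8 = d7 + d1 = 34
  d9 = d3/5 - 1 = -1/15
  d10 = d3/4 + d1 = 25/6
Walk from origin (0, 0):
  seg 1: right by d8 = 34 → (34, 0)
  seg 2: left by d2 = 4 → (30, 0)
  seg 3: left by d4 = 13 → (17, 0)
  seg 4: up by d8 = 34 → (17, 34)
  seg 5: left by d10 = 25/6 → (77/6, 34)
  seg 6: up by d10 = 25/6 → (77/6, 229/6)
  seg 7: right by d4 = 13 → (155/6, 229/6)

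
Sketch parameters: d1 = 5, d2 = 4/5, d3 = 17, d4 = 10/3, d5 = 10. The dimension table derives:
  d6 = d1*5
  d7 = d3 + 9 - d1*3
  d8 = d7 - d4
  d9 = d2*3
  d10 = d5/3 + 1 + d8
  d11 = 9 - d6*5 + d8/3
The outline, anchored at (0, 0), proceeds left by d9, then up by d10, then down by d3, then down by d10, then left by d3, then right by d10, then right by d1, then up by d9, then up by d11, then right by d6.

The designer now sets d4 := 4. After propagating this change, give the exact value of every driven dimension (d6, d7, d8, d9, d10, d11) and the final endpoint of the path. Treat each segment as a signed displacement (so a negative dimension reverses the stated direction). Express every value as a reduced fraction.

Apply edit: d4 := 4
  d6 = d1*5 = 25
  d7 = d3 + 9 - d1*3 = 11
  d8 = d7 - d4 = 7
  d9 = d2*3 = 12/5
  d10 = d5/3 + 1 + d8 = 34/3
  d11 = 9 - d6*5 + d8/3 = -341/3
Walk from origin (0, 0):
  seg 1: left by d9 = 12/5 → (-12/5, 0)
  seg 2: up by d10 = 34/3 → (-12/5, 34/3)
  seg 3: down by d3 = 17 → (-12/5, -17/3)
  seg 4: down by d10 = 34/3 → (-12/5, -17)
  seg 5: left by d3 = 17 → (-97/5, -17)
  seg 6: right by d10 = 34/3 → (-121/15, -17)
  seg 7: right by d1 = 5 → (-46/15, -17)
  seg 8: up by d9 = 12/5 → (-46/15, -73/5)
  seg 9: up by d11 = -341/3 → (-46/15, -1924/15)
  seg 10: right by d6 = 25 → (329/15, -1924/15)

d6 = 25
d7 = 11
d8 = 7
d9 = 12/5
d10 = 34/3
d11 = -341/3
endpoint = (329/15, -1924/15)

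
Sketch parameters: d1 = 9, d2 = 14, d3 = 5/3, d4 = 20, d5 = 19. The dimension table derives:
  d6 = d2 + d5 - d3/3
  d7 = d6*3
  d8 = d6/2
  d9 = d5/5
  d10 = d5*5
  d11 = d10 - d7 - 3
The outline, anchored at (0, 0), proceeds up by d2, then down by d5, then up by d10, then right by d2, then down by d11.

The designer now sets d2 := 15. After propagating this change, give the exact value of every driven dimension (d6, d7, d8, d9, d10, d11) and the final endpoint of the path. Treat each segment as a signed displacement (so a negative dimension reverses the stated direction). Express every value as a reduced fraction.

Apply edit: d2 := 15
  d6 = d2 + d5 - d3/3 = 301/9
  d7 = d6*3 = 301/3
  d8 = d6/2 = 301/18
  d9 = d5/5 = 19/5
  d10 = d5*5 = 95
  d11 = d10 - d7 - 3 = -25/3
Walk from origin (0, 0):
  seg 1: up by d2 = 15 → (0, 15)
  seg 2: down by d5 = 19 → (0, -4)
  seg 3: up by d10 = 95 → (0, 91)
  seg 4: right by d2 = 15 → (15, 91)
  seg 5: down by d11 = -25/3 → (15, 298/3)

d6 = 301/9
d7 = 301/3
d8 = 301/18
d9 = 19/5
d10 = 95
d11 = -25/3
endpoint = (15, 298/3)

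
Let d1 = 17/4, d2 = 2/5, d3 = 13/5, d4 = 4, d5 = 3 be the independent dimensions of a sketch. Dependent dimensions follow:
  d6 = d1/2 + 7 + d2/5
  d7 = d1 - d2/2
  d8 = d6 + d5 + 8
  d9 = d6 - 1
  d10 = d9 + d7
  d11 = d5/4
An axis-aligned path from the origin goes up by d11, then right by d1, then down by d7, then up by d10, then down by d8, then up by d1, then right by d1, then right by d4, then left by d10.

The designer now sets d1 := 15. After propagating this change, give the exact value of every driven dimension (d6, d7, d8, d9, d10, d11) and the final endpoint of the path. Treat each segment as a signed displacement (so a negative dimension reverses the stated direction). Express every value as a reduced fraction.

Apply edit: d1 := 15
  d6 = d1/2 + 7 + d2/5 = 729/50
  d7 = d1 - d2/2 = 74/5
  d8 = d6 + d5 + 8 = 1279/50
  d9 = d6 - 1 = 679/50
  d10 = d9 + d7 = 1419/50
  d11 = d5/4 = 3/4
Walk from origin (0, 0):
  seg 1: up by d11 = 3/4 → (0, 3/4)
  seg 2: right by d1 = 15 → (15, 3/4)
  seg 3: down by d7 = 74/5 → (15, -281/20)
  seg 4: up by d10 = 1419/50 → (15, 1433/100)
  seg 5: down by d8 = 1279/50 → (15, -45/4)
  seg 6: up by d1 = 15 → (15, 15/4)
  seg 7: right by d1 = 15 → (30, 15/4)
  seg 8: right by d4 = 4 → (34, 15/4)
  seg 9: left by d10 = 1419/50 → (281/50, 15/4)

d6 = 729/50
d7 = 74/5
d8 = 1279/50
d9 = 679/50
d10 = 1419/50
d11 = 3/4
endpoint = (281/50, 15/4)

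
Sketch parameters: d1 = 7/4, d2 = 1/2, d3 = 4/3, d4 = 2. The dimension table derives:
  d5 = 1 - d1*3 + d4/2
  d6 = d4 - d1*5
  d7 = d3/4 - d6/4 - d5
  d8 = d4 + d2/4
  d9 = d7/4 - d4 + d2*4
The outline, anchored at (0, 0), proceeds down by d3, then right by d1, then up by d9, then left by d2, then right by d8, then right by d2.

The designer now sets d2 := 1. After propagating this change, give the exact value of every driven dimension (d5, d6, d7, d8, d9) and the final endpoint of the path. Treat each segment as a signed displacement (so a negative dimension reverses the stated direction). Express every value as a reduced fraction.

Apply edit: d2 := 1
  d5 = 1 - d1*3 + d4/2 = -13/4
  d6 = d4 - d1*5 = -27/4
  d7 = d3/4 - d6/4 - d5 = 253/48
  d8 = d4 + d2/4 = 9/4
  d9 = d7/4 - d4 + d2*4 = 637/192
Walk from origin (0, 0):
  seg 1: down by d3 = 4/3 → (0, -4/3)
  seg 2: right by d1 = 7/4 → (7/4, -4/3)
  seg 3: up by d9 = 637/192 → (7/4, 127/64)
  seg 4: left by d2 = 1 → (3/4, 127/64)
  seg 5: right by d8 = 9/4 → (3, 127/64)
  seg 6: right by d2 = 1 → (4, 127/64)

d5 = -13/4
d6 = -27/4
d7 = 253/48
d8 = 9/4
d9 = 637/192
endpoint = (4, 127/64)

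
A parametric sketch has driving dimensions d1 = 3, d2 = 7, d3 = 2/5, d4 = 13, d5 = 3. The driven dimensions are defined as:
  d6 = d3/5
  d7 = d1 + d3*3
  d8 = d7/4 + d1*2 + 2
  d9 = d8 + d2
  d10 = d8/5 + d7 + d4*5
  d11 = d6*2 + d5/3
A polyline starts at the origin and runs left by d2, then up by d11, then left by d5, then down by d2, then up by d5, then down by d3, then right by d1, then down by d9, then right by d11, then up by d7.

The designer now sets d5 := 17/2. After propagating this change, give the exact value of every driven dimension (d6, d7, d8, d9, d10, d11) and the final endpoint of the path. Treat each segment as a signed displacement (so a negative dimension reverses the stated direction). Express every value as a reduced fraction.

Apply edit: d5 := 17/2
  d6 = d3/5 = 2/25
  d7 = d1 + d3*3 = 21/5
  d8 = d7/4 + d1*2 + 2 = 181/20
  d9 = d8 + d2 = 321/20
  d10 = d8/5 + d7 + d4*5 = 7101/100
  d11 = d6*2 + d5/3 = 449/150
Walk from origin (0, 0):
  seg 1: left by d2 = 7 → (-7, 0)
  seg 2: up by d11 = 449/150 → (-7, 449/150)
  seg 3: left by d5 = 17/2 → (-31/2, 449/150)
  seg 4: down by d2 = 7 → (-31/2, -601/150)
  seg 5: up by d5 = 17/2 → (-31/2, 337/75)
  seg 6: down by d3 = 2/5 → (-31/2, 307/75)
  seg 7: right by d1 = 3 → (-25/2, 307/75)
  seg 8: down by d9 = 321/20 → (-25/2, -3587/300)
  seg 9: right by d11 = 449/150 → (-713/75, -3587/300)
  seg 10: up by d7 = 21/5 → (-713/75, -2327/300)

d6 = 2/25
d7 = 21/5
d8 = 181/20
d9 = 321/20
d10 = 7101/100
d11 = 449/150
endpoint = (-713/75, -2327/300)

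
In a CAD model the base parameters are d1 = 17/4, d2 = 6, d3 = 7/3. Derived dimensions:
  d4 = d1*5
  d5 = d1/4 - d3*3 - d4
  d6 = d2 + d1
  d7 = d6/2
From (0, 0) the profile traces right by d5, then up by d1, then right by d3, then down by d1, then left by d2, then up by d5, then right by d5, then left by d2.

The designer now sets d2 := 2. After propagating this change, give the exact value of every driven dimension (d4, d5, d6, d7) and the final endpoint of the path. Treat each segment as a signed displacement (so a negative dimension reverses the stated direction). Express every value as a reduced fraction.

d4 = 85/4
d5 = -435/16
d6 = 25/4
d7 = 25/8
endpoint = (-1345/24, -435/16)

Apply edit: d2 := 2
  d4 = d1*5 = 85/4
  d5 = d1/4 - d3*3 - d4 = -435/16
  d6 = d2 + d1 = 25/4
  d7 = d6/2 = 25/8
Walk from origin (0, 0):
  seg 1: right by d5 = -435/16 → (-435/16, 0)
  seg 2: up by d1 = 17/4 → (-435/16, 17/4)
  seg 3: right by d3 = 7/3 → (-1193/48, 17/4)
  seg 4: down by d1 = 17/4 → (-1193/48, 0)
  seg 5: left by d2 = 2 → (-1289/48, 0)
  seg 6: up by d5 = -435/16 → (-1289/48, -435/16)
  seg 7: right by d5 = -435/16 → (-1297/24, -435/16)
  seg 8: left by d2 = 2 → (-1345/24, -435/16)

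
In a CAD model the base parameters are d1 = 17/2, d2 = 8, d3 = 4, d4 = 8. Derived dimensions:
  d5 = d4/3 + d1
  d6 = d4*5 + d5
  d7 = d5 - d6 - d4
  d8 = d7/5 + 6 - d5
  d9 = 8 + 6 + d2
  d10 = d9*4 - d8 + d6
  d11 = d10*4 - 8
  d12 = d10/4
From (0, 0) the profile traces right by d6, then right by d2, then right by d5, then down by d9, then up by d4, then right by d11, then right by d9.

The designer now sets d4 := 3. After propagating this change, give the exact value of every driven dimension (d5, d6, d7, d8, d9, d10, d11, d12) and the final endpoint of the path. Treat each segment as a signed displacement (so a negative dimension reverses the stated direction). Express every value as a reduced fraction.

Apply edit: d4 := 3
  d5 = d4/3 + d1 = 19/2
  d6 = d4*5 + d5 = 49/2
  d7 = d5 - d6 - d4 = -18
  d8 = d7/5 + 6 - d5 = -71/10
  d9 = 8 + 6 + d2 = 22
  d10 = d9*4 - d8 + d6 = 598/5
  d11 = d10*4 - 8 = 2352/5
  d12 = d10/4 = 299/10
Walk from origin (0, 0):
  seg 1: right by d6 = 49/2 → (49/2, 0)
  seg 2: right by d2 = 8 → (65/2, 0)
  seg 3: right by d5 = 19/2 → (42, 0)
  seg 4: down by d9 = 22 → (42, -22)
  seg 5: up by d4 = 3 → (42, -19)
  seg 6: right by d11 = 2352/5 → (2562/5, -19)
  seg 7: right by d9 = 22 → (2672/5, -19)

d5 = 19/2
d6 = 49/2
d7 = -18
d8 = -71/10
d9 = 22
d10 = 598/5
d11 = 2352/5
d12 = 299/10
endpoint = (2672/5, -19)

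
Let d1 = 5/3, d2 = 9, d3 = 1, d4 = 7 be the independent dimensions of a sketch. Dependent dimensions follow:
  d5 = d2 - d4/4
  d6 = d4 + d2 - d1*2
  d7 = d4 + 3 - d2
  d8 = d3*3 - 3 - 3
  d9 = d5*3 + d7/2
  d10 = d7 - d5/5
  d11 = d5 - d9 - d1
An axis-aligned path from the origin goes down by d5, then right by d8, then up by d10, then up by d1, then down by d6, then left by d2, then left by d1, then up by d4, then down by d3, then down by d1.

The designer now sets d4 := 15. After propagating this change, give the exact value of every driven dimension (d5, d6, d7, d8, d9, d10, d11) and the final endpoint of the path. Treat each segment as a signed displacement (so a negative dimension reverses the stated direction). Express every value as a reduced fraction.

d5 = 21/4
d6 = 62/3
d7 = 9
d8 = -3
d9 = 81/4
d10 = 159/20
d11 = -50/3
endpoint = (-41/3, -119/30)

Apply edit: d4 := 15
  d5 = d2 - d4/4 = 21/4
  d6 = d4 + d2 - d1*2 = 62/3
  d7 = d4 + 3 - d2 = 9
  d8 = d3*3 - 3 - 3 = -3
  d9 = d5*3 + d7/2 = 81/4
  d10 = d7 - d5/5 = 159/20
  d11 = d5 - d9 - d1 = -50/3
Walk from origin (0, 0):
  seg 1: down by d5 = 21/4 → (0, -21/4)
  seg 2: right by d8 = -3 → (-3, -21/4)
  seg 3: up by d10 = 159/20 → (-3, 27/10)
  seg 4: up by d1 = 5/3 → (-3, 131/30)
  seg 5: down by d6 = 62/3 → (-3, -163/10)
  seg 6: left by d2 = 9 → (-12, -163/10)
  seg 7: left by d1 = 5/3 → (-41/3, -163/10)
  seg 8: up by d4 = 15 → (-41/3, -13/10)
  seg 9: down by d3 = 1 → (-41/3, -23/10)
  seg 10: down by d1 = 5/3 → (-41/3, -119/30)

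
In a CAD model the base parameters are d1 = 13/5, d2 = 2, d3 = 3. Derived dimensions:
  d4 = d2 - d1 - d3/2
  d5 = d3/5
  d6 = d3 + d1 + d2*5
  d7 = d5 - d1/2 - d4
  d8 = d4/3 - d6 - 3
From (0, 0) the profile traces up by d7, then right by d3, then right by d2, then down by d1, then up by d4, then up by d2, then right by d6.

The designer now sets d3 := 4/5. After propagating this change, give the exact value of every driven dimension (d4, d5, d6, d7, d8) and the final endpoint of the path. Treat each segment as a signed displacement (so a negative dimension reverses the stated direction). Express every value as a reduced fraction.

d4 = -1
d5 = 4/25
d6 = 67/5
d7 = -7/50
d8 = -251/15
endpoint = (81/5, -87/50)

Apply edit: d3 := 4/5
  d4 = d2 - d1 - d3/2 = -1
  d5 = d3/5 = 4/25
  d6 = d3 + d1 + d2*5 = 67/5
  d7 = d5 - d1/2 - d4 = -7/50
  d8 = d4/3 - d6 - 3 = -251/15
Walk from origin (0, 0):
  seg 1: up by d7 = -7/50 → (0, -7/50)
  seg 2: right by d3 = 4/5 → (4/5, -7/50)
  seg 3: right by d2 = 2 → (14/5, -7/50)
  seg 4: down by d1 = 13/5 → (14/5, -137/50)
  seg 5: up by d4 = -1 → (14/5, -187/50)
  seg 6: up by d2 = 2 → (14/5, -87/50)
  seg 7: right by d6 = 67/5 → (81/5, -87/50)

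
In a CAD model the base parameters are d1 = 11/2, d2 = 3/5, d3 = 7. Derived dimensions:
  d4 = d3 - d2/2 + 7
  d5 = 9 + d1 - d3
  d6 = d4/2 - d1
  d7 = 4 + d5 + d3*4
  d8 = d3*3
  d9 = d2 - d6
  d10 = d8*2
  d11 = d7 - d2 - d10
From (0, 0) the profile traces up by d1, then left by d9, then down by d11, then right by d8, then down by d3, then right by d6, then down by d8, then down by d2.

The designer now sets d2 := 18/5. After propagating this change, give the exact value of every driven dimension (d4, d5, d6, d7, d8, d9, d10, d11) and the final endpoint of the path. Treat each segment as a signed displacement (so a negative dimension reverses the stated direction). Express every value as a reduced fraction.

d4 = 61/5
d5 = 15/2
d6 = 3/5
d7 = 79/2
d8 = 21
d9 = 3
d10 = 42
d11 = -61/10
endpoint = (93/5, -20)

Apply edit: d2 := 18/5
  d4 = d3 - d2/2 + 7 = 61/5
  d5 = 9 + d1 - d3 = 15/2
  d6 = d4/2 - d1 = 3/5
  d7 = 4 + d5 + d3*4 = 79/2
  d8 = d3*3 = 21
  d9 = d2 - d6 = 3
  d10 = d8*2 = 42
  d11 = d7 - d2 - d10 = -61/10
Walk from origin (0, 0):
  seg 1: up by d1 = 11/2 → (0, 11/2)
  seg 2: left by d9 = 3 → (-3, 11/2)
  seg 3: down by d11 = -61/10 → (-3, 58/5)
  seg 4: right by d8 = 21 → (18, 58/5)
  seg 5: down by d3 = 7 → (18, 23/5)
  seg 6: right by d6 = 3/5 → (93/5, 23/5)
  seg 7: down by d8 = 21 → (93/5, -82/5)
  seg 8: down by d2 = 18/5 → (93/5, -20)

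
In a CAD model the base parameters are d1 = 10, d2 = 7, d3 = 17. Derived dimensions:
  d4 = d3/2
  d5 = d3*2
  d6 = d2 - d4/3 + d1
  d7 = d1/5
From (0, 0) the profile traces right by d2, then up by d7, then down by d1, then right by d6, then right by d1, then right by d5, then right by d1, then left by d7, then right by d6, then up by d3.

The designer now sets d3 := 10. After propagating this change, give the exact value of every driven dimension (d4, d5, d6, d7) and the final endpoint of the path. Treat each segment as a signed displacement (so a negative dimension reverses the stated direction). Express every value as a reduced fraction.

d4 = 5
d5 = 20
d6 = 46/3
d7 = 2
endpoint = (227/3, 2)

Apply edit: d3 := 10
  d4 = d3/2 = 5
  d5 = d3*2 = 20
  d6 = d2 - d4/3 + d1 = 46/3
  d7 = d1/5 = 2
Walk from origin (0, 0):
  seg 1: right by d2 = 7 → (7, 0)
  seg 2: up by d7 = 2 → (7, 2)
  seg 3: down by d1 = 10 → (7, -8)
  seg 4: right by d6 = 46/3 → (67/3, -8)
  seg 5: right by d1 = 10 → (97/3, -8)
  seg 6: right by d5 = 20 → (157/3, -8)
  seg 7: right by d1 = 10 → (187/3, -8)
  seg 8: left by d7 = 2 → (181/3, -8)
  seg 9: right by d6 = 46/3 → (227/3, -8)
  seg 10: up by d3 = 10 → (227/3, 2)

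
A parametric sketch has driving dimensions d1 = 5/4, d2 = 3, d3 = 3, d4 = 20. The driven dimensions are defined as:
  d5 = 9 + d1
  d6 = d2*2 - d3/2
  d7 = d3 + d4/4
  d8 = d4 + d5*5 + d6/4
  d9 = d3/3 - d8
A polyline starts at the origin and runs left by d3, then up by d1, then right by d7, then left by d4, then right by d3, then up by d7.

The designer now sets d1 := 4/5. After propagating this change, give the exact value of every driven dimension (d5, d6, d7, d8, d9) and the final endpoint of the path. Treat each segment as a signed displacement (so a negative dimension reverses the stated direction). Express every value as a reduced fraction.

Apply edit: d1 := 4/5
  d5 = 9 + d1 = 49/5
  d6 = d2*2 - d3/2 = 9/2
  d7 = d3 + d4/4 = 8
  d8 = d4 + d5*5 + d6/4 = 561/8
  d9 = d3/3 - d8 = -553/8
Walk from origin (0, 0):
  seg 1: left by d3 = 3 → (-3, 0)
  seg 2: up by d1 = 4/5 → (-3, 4/5)
  seg 3: right by d7 = 8 → (5, 4/5)
  seg 4: left by d4 = 20 → (-15, 4/5)
  seg 5: right by d3 = 3 → (-12, 4/5)
  seg 6: up by d7 = 8 → (-12, 44/5)

d5 = 49/5
d6 = 9/2
d7 = 8
d8 = 561/8
d9 = -553/8
endpoint = (-12, 44/5)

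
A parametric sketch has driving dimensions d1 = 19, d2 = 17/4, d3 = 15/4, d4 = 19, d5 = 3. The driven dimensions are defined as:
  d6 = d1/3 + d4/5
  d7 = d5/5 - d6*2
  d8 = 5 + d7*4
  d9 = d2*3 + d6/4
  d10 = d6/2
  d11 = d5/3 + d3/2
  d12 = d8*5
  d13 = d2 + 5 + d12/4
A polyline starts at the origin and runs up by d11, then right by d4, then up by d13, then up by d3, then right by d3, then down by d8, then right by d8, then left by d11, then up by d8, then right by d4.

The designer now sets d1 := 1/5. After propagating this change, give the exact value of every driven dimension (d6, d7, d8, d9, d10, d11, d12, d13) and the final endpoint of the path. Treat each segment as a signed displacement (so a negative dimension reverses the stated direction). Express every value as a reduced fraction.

Apply edit: d1 := 1/5
  d6 = d1/3 + d4/5 = 58/15
  d7 = d5/5 - d6*2 = -107/15
  d8 = 5 + d7*4 = -353/15
  d9 = d2*3 + d6/4 = 823/60
  d10 = d6/2 = 29/15
  d11 = d5/3 + d3/2 = 23/8
  d12 = d8*5 = -353/3
  d13 = d2 + 5 + d12/4 = -121/6
Walk from origin (0, 0):
  seg 1: up by d11 = 23/8 → (0, 23/8)
  seg 2: right by d4 = 19 → (19, 23/8)
  seg 3: up by d13 = -121/6 → (19, -415/24)
  seg 4: up by d3 = 15/4 → (19, -325/24)
  seg 5: right by d3 = 15/4 → (91/4, -325/24)
  seg 6: down by d8 = -353/15 → (91/4, 1199/120)
  seg 7: right by d8 = -353/15 → (-47/60, 1199/120)
  seg 8: left by d11 = 23/8 → (-439/120, 1199/120)
  seg 9: up by d8 = -353/15 → (-439/120, -325/24)
  seg 10: right by d4 = 19 → (1841/120, -325/24)

d6 = 58/15
d7 = -107/15
d8 = -353/15
d9 = 823/60
d10 = 29/15
d11 = 23/8
d12 = -353/3
d13 = -121/6
endpoint = (1841/120, -325/24)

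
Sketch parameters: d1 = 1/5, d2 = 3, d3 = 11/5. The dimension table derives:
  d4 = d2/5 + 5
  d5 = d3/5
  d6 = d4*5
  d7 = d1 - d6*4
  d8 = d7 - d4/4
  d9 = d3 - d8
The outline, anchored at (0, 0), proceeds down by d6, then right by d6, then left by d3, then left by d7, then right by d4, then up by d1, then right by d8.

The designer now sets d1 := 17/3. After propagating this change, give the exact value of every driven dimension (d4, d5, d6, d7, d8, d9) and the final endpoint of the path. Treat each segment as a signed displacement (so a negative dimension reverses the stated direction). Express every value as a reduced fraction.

Apply edit: d1 := 17/3
  d4 = d2/5 + 5 = 28/5
  d5 = d3/5 = 11/25
  d6 = d4*5 = 28
  d7 = d1 - d6*4 = -319/3
  d8 = d7 - d4/4 = -1616/15
  d9 = d3 - d8 = 1649/15
Walk from origin (0, 0):
  seg 1: down by d6 = 28 → (0, -28)
  seg 2: right by d6 = 28 → (28, -28)
  seg 3: left by d3 = 11/5 → (129/5, -28)
  seg 4: left by d7 = -319/3 → (1982/15, -28)
  seg 5: right by d4 = 28/5 → (2066/15, -28)
  seg 6: up by d1 = 17/3 → (2066/15, -67/3)
  seg 7: right by d8 = -1616/15 → (30, -67/3)

d4 = 28/5
d5 = 11/25
d6 = 28
d7 = -319/3
d8 = -1616/15
d9 = 1649/15
endpoint = (30, -67/3)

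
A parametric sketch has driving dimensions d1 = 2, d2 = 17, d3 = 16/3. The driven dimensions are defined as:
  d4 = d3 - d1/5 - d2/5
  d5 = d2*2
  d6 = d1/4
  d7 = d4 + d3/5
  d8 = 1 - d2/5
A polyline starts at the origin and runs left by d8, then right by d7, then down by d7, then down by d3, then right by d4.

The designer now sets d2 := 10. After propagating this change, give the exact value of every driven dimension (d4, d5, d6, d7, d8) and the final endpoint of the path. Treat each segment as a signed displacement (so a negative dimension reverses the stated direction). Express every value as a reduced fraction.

d4 = 44/15
d5 = 20
d6 = 1/2
d7 = 4
d8 = -1
endpoint = (119/15, -28/3)

Apply edit: d2 := 10
  d4 = d3 - d1/5 - d2/5 = 44/15
  d5 = d2*2 = 20
  d6 = d1/4 = 1/2
  d7 = d4 + d3/5 = 4
  d8 = 1 - d2/5 = -1
Walk from origin (0, 0):
  seg 1: left by d8 = -1 → (1, 0)
  seg 2: right by d7 = 4 → (5, 0)
  seg 3: down by d7 = 4 → (5, -4)
  seg 4: down by d3 = 16/3 → (5, -28/3)
  seg 5: right by d4 = 44/15 → (119/15, -28/3)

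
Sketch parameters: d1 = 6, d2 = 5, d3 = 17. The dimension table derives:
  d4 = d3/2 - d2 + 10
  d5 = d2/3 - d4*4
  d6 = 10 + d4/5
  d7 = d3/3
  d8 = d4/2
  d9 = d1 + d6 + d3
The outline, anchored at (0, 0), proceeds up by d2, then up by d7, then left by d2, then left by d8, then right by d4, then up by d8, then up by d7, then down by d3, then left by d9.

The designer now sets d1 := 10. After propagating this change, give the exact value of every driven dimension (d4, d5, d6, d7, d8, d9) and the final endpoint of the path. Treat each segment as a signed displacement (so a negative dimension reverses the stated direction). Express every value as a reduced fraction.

Apply edit: d1 := 10
  d4 = d3/2 - d2 + 10 = 27/2
  d5 = d2/3 - d4*4 = -157/3
  d6 = 10 + d4/5 = 127/10
  d7 = d3/3 = 17/3
  d8 = d4/2 = 27/4
  d9 = d1 + d6 + d3 = 397/10
Walk from origin (0, 0):
  seg 1: up by d2 = 5 → (0, 5)
  seg 2: up by d7 = 17/3 → (0, 32/3)
  seg 3: left by d2 = 5 → (-5, 32/3)
  seg 4: left by d8 = 27/4 → (-47/4, 32/3)
  seg 5: right by d4 = 27/2 → (7/4, 32/3)
  seg 6: up by d8 = 27/4 → (7/4, 209/12)
  seg 7: up by d7 = 17/3 → (7/4, 277/12)
  seg 8: down by d3 = 17 → (7/4, 73/12)
  seg 9: left by d9 = 397/10 → (-759/20, 73/12)

d4 = 27/2
d5 = -157/3
d6 = 127/10
d7 = 17/3
d8 = 27/4
d9 = 397/10
endpoint = (-759/20, 73/12)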